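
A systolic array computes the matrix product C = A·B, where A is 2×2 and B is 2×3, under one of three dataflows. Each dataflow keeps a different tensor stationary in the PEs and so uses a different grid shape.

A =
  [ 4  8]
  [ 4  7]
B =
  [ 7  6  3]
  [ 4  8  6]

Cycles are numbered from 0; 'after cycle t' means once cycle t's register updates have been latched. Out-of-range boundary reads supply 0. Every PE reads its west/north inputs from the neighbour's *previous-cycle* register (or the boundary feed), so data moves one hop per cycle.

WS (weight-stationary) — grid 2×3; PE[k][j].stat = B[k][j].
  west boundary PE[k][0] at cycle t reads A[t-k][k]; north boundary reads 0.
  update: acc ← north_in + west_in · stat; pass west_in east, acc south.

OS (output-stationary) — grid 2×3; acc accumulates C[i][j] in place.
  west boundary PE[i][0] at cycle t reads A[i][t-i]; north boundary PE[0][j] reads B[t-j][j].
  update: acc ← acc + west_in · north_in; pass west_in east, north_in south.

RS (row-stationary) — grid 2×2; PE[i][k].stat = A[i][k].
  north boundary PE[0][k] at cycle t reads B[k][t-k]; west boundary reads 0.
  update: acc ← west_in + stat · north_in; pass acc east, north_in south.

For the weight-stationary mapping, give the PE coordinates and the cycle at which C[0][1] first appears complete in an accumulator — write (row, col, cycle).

Under WS, C[0][1] lands at PE[1][1]:
  0: (1,1).acc=0  regs=<0,0>
  1: (1,1).acc=0  regs=<0,0>
  2: (1,1).acc=88  regs=<8,88>

(row, col, cycle) = (1, 1, 2)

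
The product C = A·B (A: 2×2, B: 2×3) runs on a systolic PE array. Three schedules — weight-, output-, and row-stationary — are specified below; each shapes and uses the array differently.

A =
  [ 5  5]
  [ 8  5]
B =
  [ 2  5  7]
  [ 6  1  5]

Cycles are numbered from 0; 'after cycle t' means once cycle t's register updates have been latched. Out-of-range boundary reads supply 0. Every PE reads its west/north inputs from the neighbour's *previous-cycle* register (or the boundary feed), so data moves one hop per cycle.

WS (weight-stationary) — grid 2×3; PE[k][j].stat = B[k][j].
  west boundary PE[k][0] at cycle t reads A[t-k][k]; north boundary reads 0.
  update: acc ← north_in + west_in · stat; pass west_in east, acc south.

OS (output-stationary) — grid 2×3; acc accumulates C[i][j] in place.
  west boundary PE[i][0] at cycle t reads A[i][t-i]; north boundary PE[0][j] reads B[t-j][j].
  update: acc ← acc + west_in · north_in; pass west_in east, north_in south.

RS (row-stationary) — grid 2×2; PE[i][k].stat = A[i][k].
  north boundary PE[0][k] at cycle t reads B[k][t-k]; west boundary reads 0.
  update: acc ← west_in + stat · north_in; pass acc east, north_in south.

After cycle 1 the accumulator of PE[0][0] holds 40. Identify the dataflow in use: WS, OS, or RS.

WS [2×3] PE[0][0] across cycles:
  [0] (0,0) acc=10 (h:5 v:10)
  [1] (0,0) acc=16 (h:8 v:16)
OS [2×3] PE[0][0] across cycles:
  [0] (0,0) acc=10 (h:5 v:2)
  [1] (0,0) acc=40 (h:5 v:6)
RS [2×2] PE[0][0] across cycles:
  [0] (0,0) acc=10 (h:10 v:2)
  [1] (0,0) acc=25 (h:25 v:5)

dataflow = OS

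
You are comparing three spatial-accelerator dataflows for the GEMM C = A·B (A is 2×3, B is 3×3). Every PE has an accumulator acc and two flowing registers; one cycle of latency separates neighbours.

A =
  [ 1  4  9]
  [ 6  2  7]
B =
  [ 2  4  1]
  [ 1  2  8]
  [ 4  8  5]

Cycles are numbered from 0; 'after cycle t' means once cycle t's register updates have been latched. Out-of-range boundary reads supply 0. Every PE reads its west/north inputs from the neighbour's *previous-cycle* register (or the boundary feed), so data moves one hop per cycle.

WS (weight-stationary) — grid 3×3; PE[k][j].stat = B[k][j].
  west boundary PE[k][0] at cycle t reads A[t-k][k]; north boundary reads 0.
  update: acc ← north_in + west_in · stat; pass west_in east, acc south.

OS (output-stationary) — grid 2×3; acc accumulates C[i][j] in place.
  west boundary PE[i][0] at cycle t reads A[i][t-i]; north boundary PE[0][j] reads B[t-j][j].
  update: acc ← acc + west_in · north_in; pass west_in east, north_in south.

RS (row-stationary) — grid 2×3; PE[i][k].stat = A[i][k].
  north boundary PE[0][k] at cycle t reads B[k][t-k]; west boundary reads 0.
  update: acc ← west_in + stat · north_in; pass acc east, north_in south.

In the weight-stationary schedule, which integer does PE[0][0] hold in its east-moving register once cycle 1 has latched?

register = 6

WS 3×3: PE[0][0] cycle-by-cycle (with neighbour feeds):
  step 0 · PE0,0: acc=2; fwd→1 fwd↓2
  step 1 · PE0,0: acc=12; fwd→6 fwd↓12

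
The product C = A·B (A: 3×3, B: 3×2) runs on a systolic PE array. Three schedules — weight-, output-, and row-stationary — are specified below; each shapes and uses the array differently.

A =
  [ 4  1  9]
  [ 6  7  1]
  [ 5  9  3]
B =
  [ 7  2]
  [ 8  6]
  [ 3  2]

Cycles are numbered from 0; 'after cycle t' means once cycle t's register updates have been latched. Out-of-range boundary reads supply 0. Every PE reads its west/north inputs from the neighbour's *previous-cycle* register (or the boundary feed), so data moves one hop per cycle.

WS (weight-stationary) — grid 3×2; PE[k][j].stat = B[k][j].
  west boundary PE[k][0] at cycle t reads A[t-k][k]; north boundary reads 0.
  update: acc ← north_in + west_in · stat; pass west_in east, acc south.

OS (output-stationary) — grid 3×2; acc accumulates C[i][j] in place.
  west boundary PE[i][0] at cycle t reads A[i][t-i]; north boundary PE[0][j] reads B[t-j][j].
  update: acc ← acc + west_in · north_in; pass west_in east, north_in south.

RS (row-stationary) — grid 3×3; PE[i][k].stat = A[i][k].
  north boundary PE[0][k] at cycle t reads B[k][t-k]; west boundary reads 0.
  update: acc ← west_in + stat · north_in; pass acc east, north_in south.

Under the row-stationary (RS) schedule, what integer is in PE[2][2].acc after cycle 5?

Tracing RS — 3×3 array, target PE[2][2]:
  cycle 0: PE[1][2] → acc 0, east 0, south 0
  cycle 0: PE[2][1] → acc 0, east 0, south 0
  cycle 0: PE[2][2] → acc 0, east 0, south 0
  cycle 1: PE[1][2] → acc 0, east 0, south 0
  cycle 1: PE[2][1] → acc 0, east 0, south 0
  cycle 1: PE[2][2] → acc 0, east 0, south 0
  cycle 2: PE[1][2] → acc 0, east 0, south 0
  cycle 2: PE[2][1] → acc 0, east 0, south 0
  cycle 2: PE[2][2] → acc 0, east 0, south 0
  cycle 3: PE[1][2] → acc 101, east 101, south 3
  cycle 3: PE[2][1] → acc 107, east 107, south 8
  cycle 3: PE[2][2] → acc 0, east 0, south 0
  cycle 4: PE[1][2] → acc 56, east 56, south 2
  cycle 4: PE[2][1] → acc 64, east 64, south 6
  cycle 4: PE[2][2] → acc 116, east 116, south 3
  cycle 5: PE[1][2] → acc 0, east 0, south 0
  cycle 5: PE[2][1] → acc 0, east 0, south 0
  cycle 5: PE[2][2] → acc 70, east 70, south 2

PE[2][2].acc = 70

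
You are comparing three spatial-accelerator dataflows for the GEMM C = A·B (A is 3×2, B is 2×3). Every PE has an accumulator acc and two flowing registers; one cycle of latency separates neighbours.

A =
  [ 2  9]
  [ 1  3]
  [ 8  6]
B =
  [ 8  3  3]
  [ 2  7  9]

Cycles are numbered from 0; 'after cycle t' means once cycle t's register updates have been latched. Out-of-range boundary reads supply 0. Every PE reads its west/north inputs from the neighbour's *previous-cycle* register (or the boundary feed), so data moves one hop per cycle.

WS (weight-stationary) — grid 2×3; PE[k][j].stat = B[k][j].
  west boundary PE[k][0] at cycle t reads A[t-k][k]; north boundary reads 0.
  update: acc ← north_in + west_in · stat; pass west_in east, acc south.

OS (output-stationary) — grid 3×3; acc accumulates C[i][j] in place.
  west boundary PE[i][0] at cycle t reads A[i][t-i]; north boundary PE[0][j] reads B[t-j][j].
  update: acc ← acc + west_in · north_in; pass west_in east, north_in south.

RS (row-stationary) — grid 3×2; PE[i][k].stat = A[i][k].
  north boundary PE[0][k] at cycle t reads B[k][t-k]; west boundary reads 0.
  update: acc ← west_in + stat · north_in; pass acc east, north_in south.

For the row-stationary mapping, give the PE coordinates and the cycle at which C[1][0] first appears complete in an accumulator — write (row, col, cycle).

Under RS, C[1][0] lands at PE[1][1]:
  t=0 PE[1][1]: acc=0 h=0 v=0
  t=1 PE[1][1]: acc=0 h=0 v=0
  t=2 PE[1][1]: acc=14 h=14 v=2

(row, col, cycle) = (1, 1, 2)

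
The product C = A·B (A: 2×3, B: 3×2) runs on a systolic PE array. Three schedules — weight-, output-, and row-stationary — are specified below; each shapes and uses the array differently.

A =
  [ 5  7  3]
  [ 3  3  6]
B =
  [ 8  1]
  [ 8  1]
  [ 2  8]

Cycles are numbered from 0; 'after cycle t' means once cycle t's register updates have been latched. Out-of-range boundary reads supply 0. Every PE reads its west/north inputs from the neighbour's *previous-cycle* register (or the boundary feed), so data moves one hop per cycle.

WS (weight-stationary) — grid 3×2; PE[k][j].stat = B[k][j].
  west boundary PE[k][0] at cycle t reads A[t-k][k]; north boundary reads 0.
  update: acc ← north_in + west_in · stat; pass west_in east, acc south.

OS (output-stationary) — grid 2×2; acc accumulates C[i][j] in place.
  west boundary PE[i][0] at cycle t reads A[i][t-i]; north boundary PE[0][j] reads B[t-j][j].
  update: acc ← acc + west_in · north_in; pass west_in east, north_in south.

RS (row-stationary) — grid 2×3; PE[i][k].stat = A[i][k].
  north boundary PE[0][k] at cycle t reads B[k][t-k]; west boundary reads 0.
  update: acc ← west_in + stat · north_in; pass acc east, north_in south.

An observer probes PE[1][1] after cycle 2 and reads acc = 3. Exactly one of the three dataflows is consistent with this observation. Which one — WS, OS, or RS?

dataflow = OS

— WS: 3×2; PE[1][1] trace:
  step 0 · PE1,1: acc=0; fwd→0 fwd↓0
  step 1 · PE1,1: acc=0; fwd→0 fwd↓0
  step 2 · PE1,1: acc=12; fwd→7 fwd↓12
— OS: 2×2; PE[1][1] trace:
  step 0 · PE1,1: acc=0; fwd→0 fwd↓0
  step 1 · PE1,1: acc=0; fwd→0 fwd↓0
  step 2 · PE1,1: acc=3; fwd→3 fwd↓1
— RS: 2×3; PE[1][1] trace:
  step 0 · PE1,1: acc=0; fwd→0 fwd↓0
  step 1 · PE1,1: acc=0; fwd→0 fwd↓0
  step 2 · PE1,1: acc=48; fwd→48 fwd↓8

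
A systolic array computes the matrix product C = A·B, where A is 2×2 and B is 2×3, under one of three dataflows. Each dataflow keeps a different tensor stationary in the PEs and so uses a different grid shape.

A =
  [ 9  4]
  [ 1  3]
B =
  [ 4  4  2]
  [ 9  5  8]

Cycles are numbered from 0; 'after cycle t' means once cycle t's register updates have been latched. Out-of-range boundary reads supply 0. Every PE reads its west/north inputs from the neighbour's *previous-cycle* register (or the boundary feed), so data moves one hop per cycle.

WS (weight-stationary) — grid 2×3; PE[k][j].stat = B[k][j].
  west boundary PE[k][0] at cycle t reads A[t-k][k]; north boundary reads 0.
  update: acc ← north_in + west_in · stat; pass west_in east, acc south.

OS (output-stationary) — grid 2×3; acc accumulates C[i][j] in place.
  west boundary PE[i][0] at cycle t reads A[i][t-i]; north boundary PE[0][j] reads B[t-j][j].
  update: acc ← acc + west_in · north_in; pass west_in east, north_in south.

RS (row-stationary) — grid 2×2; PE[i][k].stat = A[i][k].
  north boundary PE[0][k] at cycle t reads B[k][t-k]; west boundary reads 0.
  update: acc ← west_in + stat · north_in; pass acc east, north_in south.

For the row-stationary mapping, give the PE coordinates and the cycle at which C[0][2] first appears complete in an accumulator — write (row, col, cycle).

(row, col, cycle) = (0, 1, 3)

RS: C[0][2] accumulates in PE[0][1]:
  c0 r0c1: 0 / 0 / 0
  c1 r0c1: 72 / 72 / 9
  c2 r0c1: 56 / 56 / 5
  c3 r0c1: 50 / 50 / 8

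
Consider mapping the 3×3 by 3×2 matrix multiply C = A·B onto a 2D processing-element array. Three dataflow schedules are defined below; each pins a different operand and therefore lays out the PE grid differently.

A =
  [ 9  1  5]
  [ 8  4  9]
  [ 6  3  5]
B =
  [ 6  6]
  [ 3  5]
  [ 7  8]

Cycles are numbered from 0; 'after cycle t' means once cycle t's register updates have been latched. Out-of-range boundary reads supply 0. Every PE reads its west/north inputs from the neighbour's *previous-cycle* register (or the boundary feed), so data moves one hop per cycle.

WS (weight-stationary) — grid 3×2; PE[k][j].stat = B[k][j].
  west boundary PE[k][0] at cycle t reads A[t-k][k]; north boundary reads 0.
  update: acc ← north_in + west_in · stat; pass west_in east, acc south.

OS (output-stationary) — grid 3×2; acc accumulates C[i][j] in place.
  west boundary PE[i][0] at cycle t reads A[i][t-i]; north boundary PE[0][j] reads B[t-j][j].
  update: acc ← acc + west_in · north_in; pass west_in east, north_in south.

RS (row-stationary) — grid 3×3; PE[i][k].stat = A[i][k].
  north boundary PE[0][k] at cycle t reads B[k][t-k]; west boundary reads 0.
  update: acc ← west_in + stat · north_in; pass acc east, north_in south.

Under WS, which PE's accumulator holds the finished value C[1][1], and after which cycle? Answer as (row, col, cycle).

WS — PE[2][1] is where C[1][1] collects:
  c0 r2c1: 0 / 0 / 0
  c1 r2c1: 0 / 0 / 0
  c2 r2c1: 0 / 0 / 0
  c3 r2c1: 99 / 5 / 99
  c4 r2c1: 140 / 9 / 140

(row, col, cycle) = (2, 1, 4)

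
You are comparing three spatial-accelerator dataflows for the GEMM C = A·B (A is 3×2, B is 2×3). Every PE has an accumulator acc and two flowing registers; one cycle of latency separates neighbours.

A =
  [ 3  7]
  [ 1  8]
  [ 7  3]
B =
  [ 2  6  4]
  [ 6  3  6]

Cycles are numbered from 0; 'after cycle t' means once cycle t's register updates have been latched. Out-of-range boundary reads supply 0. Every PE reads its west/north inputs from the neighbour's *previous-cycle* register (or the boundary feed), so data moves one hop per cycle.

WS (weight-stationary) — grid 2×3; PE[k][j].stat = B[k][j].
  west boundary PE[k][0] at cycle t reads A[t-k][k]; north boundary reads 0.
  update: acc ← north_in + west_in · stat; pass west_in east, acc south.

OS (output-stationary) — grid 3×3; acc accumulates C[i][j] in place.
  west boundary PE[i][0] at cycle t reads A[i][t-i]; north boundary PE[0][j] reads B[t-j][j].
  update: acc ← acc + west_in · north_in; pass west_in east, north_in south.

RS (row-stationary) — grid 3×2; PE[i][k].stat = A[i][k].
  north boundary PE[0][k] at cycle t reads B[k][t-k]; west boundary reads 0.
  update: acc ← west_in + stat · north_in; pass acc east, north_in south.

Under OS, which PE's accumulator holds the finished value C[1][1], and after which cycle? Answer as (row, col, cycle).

Under OS, C[1][1] lands at PE[1][1]:
  0: (1,1).acc=0  regs=<0,0>
  1: (1,1).acc=0  regs=<0,0>
  2: (1,1).acc=6  regs=<1,6>
  3: (1,1).acc=30  regs=<8,3>

(row, col, cycle) = (1, 1, 3)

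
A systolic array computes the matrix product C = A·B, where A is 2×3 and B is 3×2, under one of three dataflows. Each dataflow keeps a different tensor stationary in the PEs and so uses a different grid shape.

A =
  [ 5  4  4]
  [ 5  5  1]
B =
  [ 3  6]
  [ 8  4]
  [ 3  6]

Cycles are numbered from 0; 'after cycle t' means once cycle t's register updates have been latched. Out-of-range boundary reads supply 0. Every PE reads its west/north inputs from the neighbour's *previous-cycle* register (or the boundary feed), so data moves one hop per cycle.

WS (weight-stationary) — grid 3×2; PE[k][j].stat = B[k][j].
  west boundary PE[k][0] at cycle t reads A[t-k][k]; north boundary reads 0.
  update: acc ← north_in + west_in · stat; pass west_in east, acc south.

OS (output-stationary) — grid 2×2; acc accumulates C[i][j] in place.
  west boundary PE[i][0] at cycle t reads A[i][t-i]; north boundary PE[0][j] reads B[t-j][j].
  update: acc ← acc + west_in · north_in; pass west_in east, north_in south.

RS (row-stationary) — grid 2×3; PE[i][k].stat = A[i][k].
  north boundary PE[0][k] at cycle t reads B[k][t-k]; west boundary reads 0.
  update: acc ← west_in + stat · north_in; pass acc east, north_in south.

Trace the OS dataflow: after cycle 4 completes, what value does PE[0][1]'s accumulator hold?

PE[0][1].acc = 70

Tracing OS — 2×2 array, target PE[0][1]:
  cycle 0: PE[0][0] → acc 15, east 5, south 3
  cycle 0: PE[0][1] → acc 0, east 0, south 0
  cycle 1: PE[0][0] → acc 47, east 4, south 8
  cycle 1: PE[0][1] → acc 30, east 5, south 6
  cycle 2: PE[0][0] → acc 59, east 4, south 3
  cycle 2: PE[0][1] → acc 46, east 4, south 4
  cycle 3: PE[0][0] → acc 59, east 0, south 0
  cycle 3: PE[0][1] → acc 70, east 4, south 6
  cycle 4: PE[0][0] → acc 59, east 0, south 0
  cycle 4: PE[0][1] → acc 70, east 0, south 0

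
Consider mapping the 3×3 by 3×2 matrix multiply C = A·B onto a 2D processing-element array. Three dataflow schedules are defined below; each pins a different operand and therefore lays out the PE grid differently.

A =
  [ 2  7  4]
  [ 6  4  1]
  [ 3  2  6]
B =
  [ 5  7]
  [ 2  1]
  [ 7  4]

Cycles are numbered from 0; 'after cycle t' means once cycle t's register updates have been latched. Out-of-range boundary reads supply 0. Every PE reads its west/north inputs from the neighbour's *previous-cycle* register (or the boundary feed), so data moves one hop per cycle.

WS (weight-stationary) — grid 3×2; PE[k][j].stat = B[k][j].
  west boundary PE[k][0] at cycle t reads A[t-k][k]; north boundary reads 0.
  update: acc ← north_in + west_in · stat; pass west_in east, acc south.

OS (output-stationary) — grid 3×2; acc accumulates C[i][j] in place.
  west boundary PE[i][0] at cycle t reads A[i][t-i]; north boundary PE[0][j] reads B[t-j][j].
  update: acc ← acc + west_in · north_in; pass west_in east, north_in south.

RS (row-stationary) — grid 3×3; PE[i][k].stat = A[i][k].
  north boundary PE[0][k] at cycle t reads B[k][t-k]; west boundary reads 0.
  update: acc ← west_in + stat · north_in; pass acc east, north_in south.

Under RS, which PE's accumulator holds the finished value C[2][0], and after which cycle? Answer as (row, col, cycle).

(row, col, cycle) = (2, 2, 4)

RS: C[2][0] accumulates in PE[2][2]:
  t=0 PE[2][2]: acc=0 h=0 v=0
  t=1 PE[2][2]: acc=0 h=0 v=0
  t=2 PE[2][2]: acc=0 h=0 v=0
  t=3 PE[2][2]: acc=0 h=0 v=0
  t=4 PE[2][2]: acc=61 h=61 v=7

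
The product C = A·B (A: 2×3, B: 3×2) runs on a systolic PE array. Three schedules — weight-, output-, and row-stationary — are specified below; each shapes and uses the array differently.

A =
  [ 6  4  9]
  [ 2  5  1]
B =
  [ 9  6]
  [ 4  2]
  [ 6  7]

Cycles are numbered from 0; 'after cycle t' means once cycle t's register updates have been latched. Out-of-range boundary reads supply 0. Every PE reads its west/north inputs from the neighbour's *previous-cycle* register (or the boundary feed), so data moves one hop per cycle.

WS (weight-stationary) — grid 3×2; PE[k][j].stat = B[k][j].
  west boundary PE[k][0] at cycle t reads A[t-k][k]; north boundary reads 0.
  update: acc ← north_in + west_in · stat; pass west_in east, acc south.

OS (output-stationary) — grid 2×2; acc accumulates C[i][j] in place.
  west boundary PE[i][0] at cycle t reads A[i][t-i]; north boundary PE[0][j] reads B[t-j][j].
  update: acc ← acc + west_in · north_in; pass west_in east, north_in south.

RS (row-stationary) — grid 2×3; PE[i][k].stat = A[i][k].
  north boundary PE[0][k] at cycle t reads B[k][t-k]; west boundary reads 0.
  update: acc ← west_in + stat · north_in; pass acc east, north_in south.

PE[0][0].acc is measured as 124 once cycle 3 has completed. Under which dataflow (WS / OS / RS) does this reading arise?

dataflow = OS

— WS: 3×2; PE[0][0] trace:
  [0] (0,0) acc=54 (h:6 v:54)
  [1] (0,0) acc=18 (h:2 v:18)
  [2] (0,0) acc=0 (h:0 v:0)
  [3] (0,0) acc=0 (h:0 v:0)
— OS: 2×2; PE[0][0] trace:
  [0] (0,0) acc=54 (h:6 v:9)
  [1] (0,0) acc=70 (h:4 v:4)
  [2] (0,0) acc=124 (h:9 v:6)
  [3] (0,0) acc=124 (h:0 v:0)
— RS: 2×3; PE[0][0] trace:
  [0] (0,0) acc=54 (h:54 v:9)
  [1] (0,0) acc=36 (h:36 v:6)
  [2] (0,0) acc=0 (h:0 v:0)
  [3] (0,0) acc=0 (h:0 v:0)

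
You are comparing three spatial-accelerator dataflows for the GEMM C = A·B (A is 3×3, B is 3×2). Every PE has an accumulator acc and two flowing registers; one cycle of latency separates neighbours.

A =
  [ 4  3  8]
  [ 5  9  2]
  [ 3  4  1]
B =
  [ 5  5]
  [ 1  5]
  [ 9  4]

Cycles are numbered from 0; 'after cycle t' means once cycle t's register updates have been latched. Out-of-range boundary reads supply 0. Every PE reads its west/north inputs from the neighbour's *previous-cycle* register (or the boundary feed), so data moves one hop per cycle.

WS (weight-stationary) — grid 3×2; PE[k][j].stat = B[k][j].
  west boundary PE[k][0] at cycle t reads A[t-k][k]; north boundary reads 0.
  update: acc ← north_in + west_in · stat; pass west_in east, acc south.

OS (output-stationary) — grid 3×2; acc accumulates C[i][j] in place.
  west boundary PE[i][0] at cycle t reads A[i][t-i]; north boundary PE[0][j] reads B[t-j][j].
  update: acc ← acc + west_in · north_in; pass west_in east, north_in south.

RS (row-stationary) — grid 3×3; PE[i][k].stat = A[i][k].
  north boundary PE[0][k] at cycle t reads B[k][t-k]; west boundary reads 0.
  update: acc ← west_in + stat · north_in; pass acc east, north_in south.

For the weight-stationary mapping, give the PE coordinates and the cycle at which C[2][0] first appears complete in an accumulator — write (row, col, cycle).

(row, col, cycle) = (2, 0, 4)

Under WS, C[2][0] lands at PE[2][0]:
  0: (2,0).acc=0  regs=<0,0>
  1: (2,0).acc=0  regs=<0,0>
  2: (2,0).acc=95  regs=<8,95>
  3: (2,0).acc=52  regs=<2,52>
  4: (2,0).acc=28  regs=<1,28>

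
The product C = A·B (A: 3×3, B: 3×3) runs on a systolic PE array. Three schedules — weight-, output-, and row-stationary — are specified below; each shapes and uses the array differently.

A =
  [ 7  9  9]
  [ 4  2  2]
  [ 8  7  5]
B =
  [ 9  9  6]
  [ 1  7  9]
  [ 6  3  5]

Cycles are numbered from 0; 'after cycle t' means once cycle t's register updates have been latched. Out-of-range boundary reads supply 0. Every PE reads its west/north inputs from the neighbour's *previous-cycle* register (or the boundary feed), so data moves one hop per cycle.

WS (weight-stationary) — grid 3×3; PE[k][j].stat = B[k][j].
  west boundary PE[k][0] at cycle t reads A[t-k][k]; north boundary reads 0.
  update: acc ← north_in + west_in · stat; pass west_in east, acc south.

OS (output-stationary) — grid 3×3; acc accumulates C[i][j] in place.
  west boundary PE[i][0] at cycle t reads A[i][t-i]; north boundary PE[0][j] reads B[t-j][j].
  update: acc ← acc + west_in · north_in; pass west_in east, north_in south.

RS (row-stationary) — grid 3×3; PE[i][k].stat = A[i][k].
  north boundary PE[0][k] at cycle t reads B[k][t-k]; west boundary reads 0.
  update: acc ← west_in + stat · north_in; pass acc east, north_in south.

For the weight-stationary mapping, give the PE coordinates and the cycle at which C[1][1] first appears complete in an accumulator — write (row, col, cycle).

(row, col, cycle) = (2, 1, 4)

WS: C[1][1] accumulates in PE[2][1]:
  0: (2,1).acc=0  regs=<0,0>
  1: (2,1).acc=0  regs=<0,0>
  2: (2,1).acc=0  regs=<0,0>
  3: (2,1).acc=153  regs=<9,153>
  4: (2,1).acc=56  regs=<2,56>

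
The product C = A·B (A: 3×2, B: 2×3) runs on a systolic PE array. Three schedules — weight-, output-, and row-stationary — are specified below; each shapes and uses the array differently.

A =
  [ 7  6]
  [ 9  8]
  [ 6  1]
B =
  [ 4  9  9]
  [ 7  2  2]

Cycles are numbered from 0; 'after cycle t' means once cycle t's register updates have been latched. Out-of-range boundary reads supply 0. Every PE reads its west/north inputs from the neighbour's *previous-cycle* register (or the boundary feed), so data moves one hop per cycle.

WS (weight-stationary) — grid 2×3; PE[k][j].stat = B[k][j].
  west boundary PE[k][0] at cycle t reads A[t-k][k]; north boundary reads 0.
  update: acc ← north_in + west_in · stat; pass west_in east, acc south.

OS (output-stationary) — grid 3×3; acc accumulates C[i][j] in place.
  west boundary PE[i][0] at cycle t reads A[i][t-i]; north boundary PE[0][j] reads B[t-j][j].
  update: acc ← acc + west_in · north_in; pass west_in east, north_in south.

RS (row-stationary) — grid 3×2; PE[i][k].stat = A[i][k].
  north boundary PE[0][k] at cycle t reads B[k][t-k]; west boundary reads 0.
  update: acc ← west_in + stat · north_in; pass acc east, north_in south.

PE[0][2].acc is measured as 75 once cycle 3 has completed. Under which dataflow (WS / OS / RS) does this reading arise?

dataflow = OS

WS [2×3] PE[0][2] across cycles:
  [0] (0,2) acc=0 (h:0 v:0)
  [1] (0,2) acc=0 (h:0 v:0)
  [2] (0,2) acc=63 (h:7 v:63)
  [3] (0,2) acc=81 (h:9 v:81)
OS [3×3] PE[0][2] across cycles:
  [0] (0,2) acc=0 (h:0 v:0)
  [1] (0,2) acc=0 (h:0 v:0)
  [2] (0,2) acc=63 (h:7 v:9)
  [3] (0,2) acc=75 (h:6 v:2)
RS: PE[0][2] is outside its 3×2 grid.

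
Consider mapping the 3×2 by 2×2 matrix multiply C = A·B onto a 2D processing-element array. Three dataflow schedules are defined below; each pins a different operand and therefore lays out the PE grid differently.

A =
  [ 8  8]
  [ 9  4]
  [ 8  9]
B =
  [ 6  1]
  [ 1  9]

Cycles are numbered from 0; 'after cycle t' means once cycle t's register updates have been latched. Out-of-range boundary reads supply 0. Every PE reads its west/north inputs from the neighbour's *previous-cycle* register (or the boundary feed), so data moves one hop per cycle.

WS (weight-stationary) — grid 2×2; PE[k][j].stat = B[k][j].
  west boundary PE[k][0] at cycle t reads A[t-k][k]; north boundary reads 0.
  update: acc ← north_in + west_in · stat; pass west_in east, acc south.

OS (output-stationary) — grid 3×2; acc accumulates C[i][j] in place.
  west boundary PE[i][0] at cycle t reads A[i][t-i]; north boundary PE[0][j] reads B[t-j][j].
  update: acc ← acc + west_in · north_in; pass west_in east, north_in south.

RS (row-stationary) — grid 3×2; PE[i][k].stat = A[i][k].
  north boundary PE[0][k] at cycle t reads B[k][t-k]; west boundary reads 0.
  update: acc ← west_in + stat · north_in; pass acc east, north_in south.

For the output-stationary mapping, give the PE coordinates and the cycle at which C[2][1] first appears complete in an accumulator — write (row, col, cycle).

(row, col, cycle) = (2, 1, 4)

Under OS, C[2][1] lands at PE[2][1]:
  @0  [2,1]  acc 0  |  →0  ↓0
  @1  [2,1]  acc 0  |  →0  ↓0
  @2  [2,1]  acc 0  |  →0  ↓0
  @3  [2,1]  acc 8  |  →8  ↓1
  @4  [2,1]  acc 89  |  →9  ↓9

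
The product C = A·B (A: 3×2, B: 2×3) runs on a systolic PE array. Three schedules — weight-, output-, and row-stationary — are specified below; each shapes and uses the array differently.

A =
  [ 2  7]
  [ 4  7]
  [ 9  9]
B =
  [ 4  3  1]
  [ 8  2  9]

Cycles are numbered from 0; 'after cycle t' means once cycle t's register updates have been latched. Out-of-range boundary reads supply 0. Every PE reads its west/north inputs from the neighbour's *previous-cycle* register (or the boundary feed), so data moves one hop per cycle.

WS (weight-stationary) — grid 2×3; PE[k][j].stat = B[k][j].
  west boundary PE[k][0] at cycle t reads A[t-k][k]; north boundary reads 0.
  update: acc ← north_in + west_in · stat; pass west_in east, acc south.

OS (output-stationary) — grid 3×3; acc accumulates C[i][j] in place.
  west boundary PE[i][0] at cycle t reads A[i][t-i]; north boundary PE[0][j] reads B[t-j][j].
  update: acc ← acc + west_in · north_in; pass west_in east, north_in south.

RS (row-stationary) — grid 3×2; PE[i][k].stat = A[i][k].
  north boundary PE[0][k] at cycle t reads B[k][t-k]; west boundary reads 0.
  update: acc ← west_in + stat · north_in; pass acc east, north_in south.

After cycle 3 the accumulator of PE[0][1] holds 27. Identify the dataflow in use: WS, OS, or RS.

dataflow = WS

WS [2×3] PE[0][1] across cycles:
  step 0 · PE0,1: acc=0; fwd→0 fwd↓0
  step 1 · PE0,1: acc=6; fwd→2 fwd↓6
  step 2 · PE0,1: acc=12; fwd→4 fwd↓12
  step 3 · PE0,1: acc=27; fwd→9 fwd↓27
OS [3×3] PE[0][1] across cycles:
  step 0 · PE0,1: acc=0; fwd→0 fwd↓0
  step 1 · PE0,1: acc=6; fwd→2 fwd↓3
  step 2 · PE0,1: acc=20; fwd→7 fwd↓2
  step 3 · PE0,1: acc=20; fwd→0 fwd↓0
RS [3×2] PE[0][1] across cycles:
  step 0 · PE0,1: acc=0; fwd→0 fwd↓0
  step 1 · PE0,1: acc=64; fwd→64 fwd↓8
  step 2 · PE0,1: acc=20; fwd→20 fwd↓2
  step 3 · PE0,1: acc=65; fwd→65 fwd↓9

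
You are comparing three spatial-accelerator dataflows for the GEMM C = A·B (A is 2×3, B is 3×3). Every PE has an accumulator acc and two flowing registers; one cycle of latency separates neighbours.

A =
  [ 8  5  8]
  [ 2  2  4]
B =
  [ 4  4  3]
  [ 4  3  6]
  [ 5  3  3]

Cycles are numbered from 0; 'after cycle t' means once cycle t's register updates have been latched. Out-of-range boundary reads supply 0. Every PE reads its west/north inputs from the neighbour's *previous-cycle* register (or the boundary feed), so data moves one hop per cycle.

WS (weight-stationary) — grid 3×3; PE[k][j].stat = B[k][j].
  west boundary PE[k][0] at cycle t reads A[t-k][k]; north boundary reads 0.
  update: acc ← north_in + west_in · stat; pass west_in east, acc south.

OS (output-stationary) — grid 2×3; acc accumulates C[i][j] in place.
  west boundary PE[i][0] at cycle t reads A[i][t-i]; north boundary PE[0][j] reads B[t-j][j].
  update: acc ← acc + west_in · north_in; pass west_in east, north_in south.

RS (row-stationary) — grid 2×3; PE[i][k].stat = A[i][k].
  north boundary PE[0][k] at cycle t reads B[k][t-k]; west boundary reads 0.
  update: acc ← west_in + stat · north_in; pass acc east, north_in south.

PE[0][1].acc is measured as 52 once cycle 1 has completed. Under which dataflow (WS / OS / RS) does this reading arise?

WS (3×3 grid), PE[0][1]:
  step 0 · PE0,1: acc=0; fwd→0 fwd↓0
  step 1 · PE0,1: acc=32; fwd→8 fwd↓32
OS (2×3 grid), PE[0][1]:
  step 0 · PE0,1: acc=0; fwd→0 fwd↓0
  step 1 · PE0,1: acc=32; fwd→8 fwd↓4
RS (2×3 grid), PE[0][1]:
  step 0 · PE0,1: acc=0; fwd→0 fwd↓0
  step 1 · PE0,1: acc=52; fwd→52 fwd↓4

dataflow = RS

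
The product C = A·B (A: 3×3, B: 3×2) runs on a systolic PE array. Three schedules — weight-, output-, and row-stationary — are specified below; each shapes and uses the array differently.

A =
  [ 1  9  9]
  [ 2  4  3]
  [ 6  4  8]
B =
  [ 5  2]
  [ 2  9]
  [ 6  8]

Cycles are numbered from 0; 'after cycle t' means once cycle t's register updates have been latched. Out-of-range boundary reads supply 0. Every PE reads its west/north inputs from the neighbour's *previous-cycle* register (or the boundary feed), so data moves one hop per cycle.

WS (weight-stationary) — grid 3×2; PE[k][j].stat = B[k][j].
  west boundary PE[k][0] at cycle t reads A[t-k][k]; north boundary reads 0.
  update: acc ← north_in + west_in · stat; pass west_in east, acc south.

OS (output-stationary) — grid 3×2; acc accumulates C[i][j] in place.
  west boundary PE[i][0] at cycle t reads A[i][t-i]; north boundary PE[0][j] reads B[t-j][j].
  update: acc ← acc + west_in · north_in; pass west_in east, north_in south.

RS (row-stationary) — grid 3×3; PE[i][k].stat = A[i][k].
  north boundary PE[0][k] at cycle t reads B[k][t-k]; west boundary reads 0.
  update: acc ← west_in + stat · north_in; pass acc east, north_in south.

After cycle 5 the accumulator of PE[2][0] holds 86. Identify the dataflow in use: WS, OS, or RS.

dataflow = OS

WS [3×2] PE[2][0] across cycles:
  c0 r2c0: 0 / 0 / 0
  c1 r2c0: 0 / 0 / 0
  c2 r2c0: 77 / 9 / 77
  c3 r2c0: 36 / 3 / 36
  c4 r2c0: 86 / 8 / 86
  c5 r2c0: 0 / 0 / 0
OS [3×2] PE[2][0] across cycles:
  c0 r2c0: 0 / 0 / 0
  c1 r2c0: 0 / 0 / 0
  c2 r2c0: 30 / 6 / 5
  c3 r2c0: 38 / 4 / 2
  c4 r2c0: 86 / 8 / 6
  c5 r2c0: 86 / 0 / 0
RS [3×3] PE[2][0] across cycles:
  c0 r2c0: 0 / 0 / 0
  c1 r2c0: 0 / 0 / 0
  c2 r2c0: 30 / 30 / 5
  c3 r2c0: 12 / 12 / 2
  c4 r2c0: 0 / 0 / 0
  c5 r2c0: 0 / 0 / 0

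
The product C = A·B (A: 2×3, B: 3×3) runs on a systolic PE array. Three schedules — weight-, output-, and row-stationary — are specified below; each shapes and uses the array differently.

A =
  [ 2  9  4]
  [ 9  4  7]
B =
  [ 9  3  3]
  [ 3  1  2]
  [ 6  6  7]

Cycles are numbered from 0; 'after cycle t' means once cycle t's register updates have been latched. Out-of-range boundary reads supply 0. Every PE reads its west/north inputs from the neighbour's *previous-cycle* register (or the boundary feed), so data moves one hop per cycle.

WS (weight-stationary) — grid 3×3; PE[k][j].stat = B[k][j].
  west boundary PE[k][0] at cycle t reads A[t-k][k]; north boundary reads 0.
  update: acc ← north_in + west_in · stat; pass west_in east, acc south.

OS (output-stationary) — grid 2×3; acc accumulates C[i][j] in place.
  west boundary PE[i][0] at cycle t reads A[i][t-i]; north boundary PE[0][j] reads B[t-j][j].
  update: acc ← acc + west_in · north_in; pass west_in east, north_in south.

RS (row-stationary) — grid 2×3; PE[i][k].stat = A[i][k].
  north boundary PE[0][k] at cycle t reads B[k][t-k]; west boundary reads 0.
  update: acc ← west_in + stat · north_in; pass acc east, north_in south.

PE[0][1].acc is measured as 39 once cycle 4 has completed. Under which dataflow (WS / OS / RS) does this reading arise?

Under WS (3×3), PE[0][1]:
  [0] (0,1) acc=0 (h:0 v:0)
  [1] (0,1) acc=6 (h:2 v:6)
  [2] (0,1) acc=27 (h:9 v:27)
  [3] (0,1) acc=0 (h:0 v:0)
  [4] (0,1) acc=0 (h:0 v:0)
Under OS (2×3), PE[0][1]:
  [0] (0,1) acc=0 (h:0 v:0)
  [1] (0,1) acc=6 (h:2 v:3)
  [2] (0,1) acc=15 (h:9 v:1)
  [3] (0,1) acc=39 (h:4 v:6)
  [4] (0,1) acc=39 (h:0 v:0)
Under RS (2×3), PE[0][1]:
  [0] (0,1) acc=0 (h:0 v:0)
  [1] (0,1) acc=45 (h:45 v:3)
  [2] (0,1) acc=15 (h:15 v:1)
  [3] (0,1) acc=24 (h:24 v:2)
  [4] (0,1) acc=0 (h:0 v:0)

dataflow = OS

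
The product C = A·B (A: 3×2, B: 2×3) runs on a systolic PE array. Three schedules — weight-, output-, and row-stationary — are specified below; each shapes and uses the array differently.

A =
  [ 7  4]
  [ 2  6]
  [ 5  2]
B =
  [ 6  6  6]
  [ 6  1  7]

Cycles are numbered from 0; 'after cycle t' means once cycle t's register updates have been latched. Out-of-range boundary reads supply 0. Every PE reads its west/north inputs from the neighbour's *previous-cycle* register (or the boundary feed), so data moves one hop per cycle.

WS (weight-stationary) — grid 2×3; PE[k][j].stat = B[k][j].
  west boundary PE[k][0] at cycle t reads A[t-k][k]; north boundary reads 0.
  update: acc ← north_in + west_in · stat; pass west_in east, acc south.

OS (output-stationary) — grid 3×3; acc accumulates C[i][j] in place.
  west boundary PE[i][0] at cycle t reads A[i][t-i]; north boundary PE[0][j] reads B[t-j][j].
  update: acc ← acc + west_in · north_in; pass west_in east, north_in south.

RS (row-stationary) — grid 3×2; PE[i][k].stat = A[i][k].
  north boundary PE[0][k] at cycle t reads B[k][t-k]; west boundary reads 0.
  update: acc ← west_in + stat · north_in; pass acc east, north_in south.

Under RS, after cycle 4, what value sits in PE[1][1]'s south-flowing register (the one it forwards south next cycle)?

register = 7

RS 3×2: PE[1][1] cycle-by-cycle (with neighbour feeds):
  t=0 PE[0][1]: acc=0 h=0 v=0
  t=0 PE[1][0]: acc=0 h=0 v=0
  t=0 PE[1][1]: acc=0 h=0 v=0
  t=1 PE[0][1]: acc=66 h=66 v=6
  t=1 PE[1][0]: acc=12 h=12 v=6
  t=1 PE[1][1]: acc=0 h=0 v=0
  t=2 PE[0][1]: acc=46 h=46 v=1
  t=2 PE[1][0]: acc=12 h=12 v=6
  t=2 PE[1][1]: acc=48 h=48 v=6
  t=3 PE[0][1]: acc=70 h=70 v=7
  t=3 PE[1][0]: acc=12 h=12 v=6
  t=3 PE[1][1]: acc=18 h=18 v=1
  t=4 PE[0][1]: acc=0 h=0 v=0
  t=4 PE[1][0]: acc=0 h=0 v=0
  t=4 PE[1][1]: acc=54 h=54 v=7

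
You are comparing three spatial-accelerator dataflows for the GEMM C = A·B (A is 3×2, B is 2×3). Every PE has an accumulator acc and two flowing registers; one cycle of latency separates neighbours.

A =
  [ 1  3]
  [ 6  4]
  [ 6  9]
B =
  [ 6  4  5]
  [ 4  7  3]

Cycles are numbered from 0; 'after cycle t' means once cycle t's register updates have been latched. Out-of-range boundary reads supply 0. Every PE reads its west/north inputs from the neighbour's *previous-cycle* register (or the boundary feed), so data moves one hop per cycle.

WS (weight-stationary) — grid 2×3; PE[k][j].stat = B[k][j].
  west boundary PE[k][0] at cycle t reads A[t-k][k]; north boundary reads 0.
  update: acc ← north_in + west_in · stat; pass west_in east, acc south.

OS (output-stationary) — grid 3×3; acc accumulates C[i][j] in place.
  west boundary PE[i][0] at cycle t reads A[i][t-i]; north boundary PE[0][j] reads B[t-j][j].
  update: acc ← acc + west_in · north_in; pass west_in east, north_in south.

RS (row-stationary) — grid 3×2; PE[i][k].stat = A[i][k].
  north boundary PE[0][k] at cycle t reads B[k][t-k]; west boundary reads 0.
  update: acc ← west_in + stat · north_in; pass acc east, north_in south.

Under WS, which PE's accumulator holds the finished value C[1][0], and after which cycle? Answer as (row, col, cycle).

(row, col, cycle) = (1, 0, 2)

Under WS, C[1][0] lands at PE[1][0]:
  t=0 PE[1][0]: acc=0 h=0 v=0
  t=1 PE[1][0]: acc=18 h=3 v=18
  t=2 PE[1][0]: acc=52 h=4 v=52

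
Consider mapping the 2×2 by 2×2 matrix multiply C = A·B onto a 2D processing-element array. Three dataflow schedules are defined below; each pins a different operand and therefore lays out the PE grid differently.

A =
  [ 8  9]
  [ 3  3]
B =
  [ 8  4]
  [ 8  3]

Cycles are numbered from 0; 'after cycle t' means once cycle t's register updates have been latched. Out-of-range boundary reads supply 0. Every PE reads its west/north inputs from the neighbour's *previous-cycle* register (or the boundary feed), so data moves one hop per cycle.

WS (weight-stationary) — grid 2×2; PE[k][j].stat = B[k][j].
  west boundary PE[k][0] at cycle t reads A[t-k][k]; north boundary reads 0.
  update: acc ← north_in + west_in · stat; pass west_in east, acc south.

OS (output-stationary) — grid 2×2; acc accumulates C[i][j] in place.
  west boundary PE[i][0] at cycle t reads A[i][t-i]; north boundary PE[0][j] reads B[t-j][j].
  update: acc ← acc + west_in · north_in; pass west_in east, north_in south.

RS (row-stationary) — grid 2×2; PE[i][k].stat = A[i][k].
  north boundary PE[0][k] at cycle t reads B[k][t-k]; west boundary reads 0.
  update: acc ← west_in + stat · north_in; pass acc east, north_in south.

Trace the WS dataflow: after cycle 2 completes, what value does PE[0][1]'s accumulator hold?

WS on a 2×2 grid — tracing PE[0][1] and its feeders:
  @0  [0,0]  acc 64  |  →8  ↓64
  @0  [0,1]  acc 0  |  →0  ↓0
  @1  [0,0]  acc 24  |  →3  ↓24
  @1  [0,1]  acc 32  |  →8  ↓32
  @2  [0,0]  acc 0  |  →0  ↓0
  @2  [0,1]  acc 12  |  →3  ↓12

PE[0][1].acc = 12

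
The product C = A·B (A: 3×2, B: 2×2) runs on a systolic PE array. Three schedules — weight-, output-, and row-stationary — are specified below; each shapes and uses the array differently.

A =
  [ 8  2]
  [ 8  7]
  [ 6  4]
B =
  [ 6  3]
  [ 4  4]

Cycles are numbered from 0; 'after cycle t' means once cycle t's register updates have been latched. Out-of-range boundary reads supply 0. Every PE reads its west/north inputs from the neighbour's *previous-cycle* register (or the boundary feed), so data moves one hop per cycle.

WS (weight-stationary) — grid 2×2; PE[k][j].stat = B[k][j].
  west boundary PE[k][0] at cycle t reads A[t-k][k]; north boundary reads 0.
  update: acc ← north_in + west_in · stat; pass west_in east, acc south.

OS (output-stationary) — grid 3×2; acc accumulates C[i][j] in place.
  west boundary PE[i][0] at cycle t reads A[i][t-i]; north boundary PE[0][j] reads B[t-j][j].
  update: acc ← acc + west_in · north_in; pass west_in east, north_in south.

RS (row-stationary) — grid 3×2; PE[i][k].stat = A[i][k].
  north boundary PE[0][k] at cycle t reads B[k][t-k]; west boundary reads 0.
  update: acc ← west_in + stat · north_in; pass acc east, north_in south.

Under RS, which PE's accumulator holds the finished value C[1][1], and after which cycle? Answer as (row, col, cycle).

RS — PE[1][1] is where C[1][1] collects:
  c0 r1c1: 0 / 0 / 0
  c1 r1c1: 0 / 0 / 0
  c2 r1c1: 76 / 76 / 4
  c3 r1c1: 52 / 52 / 4

(row, col, cycle) = (1, 1, 3)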